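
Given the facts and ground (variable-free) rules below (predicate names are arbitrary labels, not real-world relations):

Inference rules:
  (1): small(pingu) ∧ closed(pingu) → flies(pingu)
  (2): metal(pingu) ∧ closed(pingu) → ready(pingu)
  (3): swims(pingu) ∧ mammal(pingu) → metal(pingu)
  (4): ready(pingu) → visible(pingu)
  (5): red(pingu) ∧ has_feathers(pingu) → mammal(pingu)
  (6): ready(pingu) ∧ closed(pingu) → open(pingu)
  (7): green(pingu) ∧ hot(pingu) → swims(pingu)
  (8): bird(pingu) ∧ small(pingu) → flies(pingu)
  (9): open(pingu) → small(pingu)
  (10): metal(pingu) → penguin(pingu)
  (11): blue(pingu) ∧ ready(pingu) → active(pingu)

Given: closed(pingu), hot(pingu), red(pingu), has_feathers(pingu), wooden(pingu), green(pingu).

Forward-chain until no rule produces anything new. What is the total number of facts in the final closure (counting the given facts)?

Round 1: (5) [red(pingu) ∧ has_feathers(pingu) → mammal(pingu)]; (7) [green(pingu) ∧ hot(pingu) → swims(pingu)]. Adds mammal(pingu), swims(pingu).
Round 2: (3) [swims(pingu) ∧ mammal(pingu) → metal(pingu)]. Adds metal(pingu).
Round 3: (2) [metal(pingu) ∧ closed(pingu) → ready(pingu)]; (10) [metal(pingu) → penguin(pingu)]. Adds ready(pingu), penguin(pingu).
Round 4: (4) [ready(pingu) → visible(pingu)]; (6) [ready(pingu) ∧ closed(pingu) → open(pingu)]. Adds visible(pingu), open(pingu).
Round 5: (9) [open(pingu) → small(pingu)]. Adds small(pingu).
Round 6: (1) [small(pingu) ∧ closed(pingu) → flies(pingu)]. Adds flies(pingu).
Closure: {closed(pingu), flies(pingu), green(pingu), has_feathers(pingu), hot(pingu), mammal(pingu), metal(pingu), open(pingu), penguin(pingu), ready(pingu), red(pingu), small(pingu), swims(pingu), visible(pingu), wooden(pingu)} — 15 facts.

15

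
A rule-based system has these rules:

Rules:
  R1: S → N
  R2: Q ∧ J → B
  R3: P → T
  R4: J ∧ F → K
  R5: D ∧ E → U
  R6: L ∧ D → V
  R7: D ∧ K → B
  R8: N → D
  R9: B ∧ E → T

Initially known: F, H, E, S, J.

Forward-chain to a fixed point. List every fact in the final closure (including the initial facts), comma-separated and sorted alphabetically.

Round 1: R1 [S → N]; R4 [J ∧ F → K]. New: N, K.
Round 2: R8 [N → D]. New: D.
Round 3: R5 [D ∧ E → U]; R7 [D ∧ K → B]. New: U, B.
Round 4: R9 [B ∧ E → T]. New: T.

B, D, E, F, H, J, K, N, S, T, U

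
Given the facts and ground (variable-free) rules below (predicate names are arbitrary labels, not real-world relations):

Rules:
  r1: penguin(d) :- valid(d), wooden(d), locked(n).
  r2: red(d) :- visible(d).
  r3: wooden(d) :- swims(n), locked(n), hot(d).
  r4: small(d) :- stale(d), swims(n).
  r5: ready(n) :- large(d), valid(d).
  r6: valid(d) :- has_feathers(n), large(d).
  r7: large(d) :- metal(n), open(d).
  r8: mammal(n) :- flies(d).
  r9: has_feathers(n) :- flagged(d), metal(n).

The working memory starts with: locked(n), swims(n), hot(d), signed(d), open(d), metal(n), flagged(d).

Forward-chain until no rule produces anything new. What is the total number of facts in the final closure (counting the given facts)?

Round 1: r3 [wooden(d) :- swims(n), locked(n), hot(d).]; r7 [large(d) :- metal(n), open(d).]; r9 [has_feathers(n) :- flagged(d), metal(n).]. New: wooden(d), large(d), has_feathers(n).
Round 2: r6 [valid(d) :- has_feathers(n), large(d).]. New: valid(d).
Round 3: r1 [penguin(d) :- valid(d), wooden(d), locked(n).]; r5 [ready(n) :- large(d), valid(d).]. New: penguin(d), ready(n).
Closure: {flagged(d), has_feathers(n), hot(d), large(d), locked(n), metal(n), open(d), penguin(d), ready(n), signed(d), swims(n), valid(d), wooden(d)} — 13 facts.

13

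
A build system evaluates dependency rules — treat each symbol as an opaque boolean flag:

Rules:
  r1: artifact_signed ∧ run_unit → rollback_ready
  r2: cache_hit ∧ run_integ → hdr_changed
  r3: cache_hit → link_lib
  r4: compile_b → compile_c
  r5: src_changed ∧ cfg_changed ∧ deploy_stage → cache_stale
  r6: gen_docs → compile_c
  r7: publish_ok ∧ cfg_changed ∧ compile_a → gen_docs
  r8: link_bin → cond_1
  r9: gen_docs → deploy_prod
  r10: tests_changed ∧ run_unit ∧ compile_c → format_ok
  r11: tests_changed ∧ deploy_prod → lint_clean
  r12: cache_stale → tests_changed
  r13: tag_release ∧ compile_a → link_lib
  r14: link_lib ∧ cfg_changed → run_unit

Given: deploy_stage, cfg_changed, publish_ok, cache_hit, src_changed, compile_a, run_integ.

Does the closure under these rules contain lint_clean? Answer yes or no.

Round 1 fires r2, r3, r5, r7, giving hdr_changed, link_lib, cache_stale, gen_docs.
Round 2 fires r6, r9, r12, r14, giving compile_c, deploy_prod, tests_changed, run_unit.
Round 3 fires r10, r11, giving format_ok, lint_clean.
lint_clean appears in round 3, so it is derivable.

yes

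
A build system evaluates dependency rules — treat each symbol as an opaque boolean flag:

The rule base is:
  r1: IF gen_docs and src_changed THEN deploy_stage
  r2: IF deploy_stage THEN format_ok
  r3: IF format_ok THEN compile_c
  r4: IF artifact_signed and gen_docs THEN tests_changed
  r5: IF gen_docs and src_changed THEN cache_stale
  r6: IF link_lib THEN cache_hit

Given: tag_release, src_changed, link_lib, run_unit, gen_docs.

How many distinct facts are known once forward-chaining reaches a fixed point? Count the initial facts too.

10

Round 1: r1 [IF gen_docs and src_changed THEN deploy_stage]; r5 [IF gen_docs and src_changed THEN cache_stale]; r6 [IF link_lib THEN cache_hit]. New: deploy_stage, cache_stale, cache_hit.
Round 2: r2 [IF deploy_stage THEN format_ok]. New: format_ok.
Round 3: r3 [IF format_ok THEN compile_c]. New: compile_c.
Closure: {cache_hit, cache_stale, compile_c, deploy_stage, format_ok, gen_docs, link_lib, run_unit, src_changed, tag_release} — 10 facts.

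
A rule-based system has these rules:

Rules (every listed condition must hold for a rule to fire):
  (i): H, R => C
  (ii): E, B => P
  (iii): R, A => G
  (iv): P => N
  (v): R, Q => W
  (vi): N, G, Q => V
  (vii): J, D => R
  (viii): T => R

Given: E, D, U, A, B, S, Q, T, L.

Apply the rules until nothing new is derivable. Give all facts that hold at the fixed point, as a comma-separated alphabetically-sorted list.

A, B, D, E, G, L, N, P, Q, R, S, T, U, V, W

[1] (ii) [E, B => P]; (viii) [T => R]. ⇒ new: P, R.
[2] (iii) [R, A => G]; (iv) [P => N]; (v) [R, Q => W]. ⇒ new: G, N, W.
[3] (vi) [N, G, Q => V]. ⇒ new: V.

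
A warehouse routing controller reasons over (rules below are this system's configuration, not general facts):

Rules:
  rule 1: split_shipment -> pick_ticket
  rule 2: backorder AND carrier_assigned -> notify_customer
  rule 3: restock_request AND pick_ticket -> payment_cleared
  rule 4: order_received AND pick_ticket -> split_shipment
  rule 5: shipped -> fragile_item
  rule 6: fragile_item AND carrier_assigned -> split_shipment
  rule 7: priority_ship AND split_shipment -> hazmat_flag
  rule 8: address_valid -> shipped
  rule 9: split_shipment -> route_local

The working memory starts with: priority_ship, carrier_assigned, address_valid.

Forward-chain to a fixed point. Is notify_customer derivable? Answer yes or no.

Round 1: rule 8 [address_valid -> shipped]. Adds shipped.
Round 2: rule 5 [shipped -> fragile_item]. Adds fragile_item.
Round 3: rule 6 [fragile_item AND carrier_assigned -> split_shipment]. Adds split_shipment.
Round 4: rule 1 [split_shipment -> pick_ticket]; rule 7 [priority_ship AND split_shipment -> hazmat_flag]; rule 9 [split_shipment -> route_local]. Adds pick_ticket, hazmat_flag, route_local.
Fixed point reached. notify_customer is concluded only by rule 2; rule 2 needs backorder (never derived).

no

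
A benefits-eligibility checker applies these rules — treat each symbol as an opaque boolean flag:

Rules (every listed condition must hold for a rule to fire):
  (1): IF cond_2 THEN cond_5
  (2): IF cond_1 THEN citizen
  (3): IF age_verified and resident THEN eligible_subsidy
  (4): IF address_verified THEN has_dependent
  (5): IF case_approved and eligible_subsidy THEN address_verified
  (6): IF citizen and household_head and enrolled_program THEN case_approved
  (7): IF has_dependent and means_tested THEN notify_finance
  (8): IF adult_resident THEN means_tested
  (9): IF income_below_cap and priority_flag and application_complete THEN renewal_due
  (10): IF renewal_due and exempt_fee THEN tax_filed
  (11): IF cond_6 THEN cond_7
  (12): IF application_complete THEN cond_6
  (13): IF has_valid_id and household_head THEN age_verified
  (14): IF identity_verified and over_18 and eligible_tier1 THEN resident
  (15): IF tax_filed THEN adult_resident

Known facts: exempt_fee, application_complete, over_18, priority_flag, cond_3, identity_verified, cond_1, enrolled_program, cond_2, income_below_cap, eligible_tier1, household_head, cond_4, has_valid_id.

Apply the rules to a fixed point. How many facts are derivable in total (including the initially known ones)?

[1] (1) [IF cond_2 THEN cond_5]; (2) [IF cond_1 THEN citizen]; (9) [IF income_below_cap and priority_flag and application_complete THEN renewal_due]; (12) [IF application_complete THEN cond_6]; (13) [IF has_valid_id and household_head THEN age_verified]; (14) [IF identity_verified and over_18 and eligible_tier1 THEN resident]. ⇒ new: cond_5, citizen, renewal_due, cond_6, age_verified, resident.
[2] (3) [IF age_verified and resident THEN eligible_subsidy]; (6) [IF citizen and household_head and enrolled_program THEN case_approved]; (10) [IF renewal_due and exempt_fee THEN tax_filed]; (11) [IF cond_6 THEN cond_7]. ⇒ new: eligible_subsidy, case_approved, tax_filed, cond_7.
[3] (5) [IF case_approved and eligible_subsidy THEN address_verified]; (15) [IF tax_filed THEN adult_resident]. ⇒ new: address_verified, adult_resident.
[4] (4) [IF address_verified THEN has_dependent]; (8) [IF adult_resident THEN means_tested]. ⇒ new: has_dependent, means_tested.
[5] (7) [IF has_dependent and means_tested THEN notify_finance]. ⇒ new: notify_finance.
Closure: {address_verified, adult_resident, age_verified, application_complete, case_approved, citizen, cond_1, cond_2, cond_3, cond_4, cond_5, cond_6, cond_7, eligible_subsidy, eligible_tier1, enrolled_program, exempt_fee, has_dependent, has_valid_id, household_head, identity_verified, income_below_cap, means_tested, notify_finance, over_18, priority_flag, renewal_due, resident, tax_filed} — 29 facts.

29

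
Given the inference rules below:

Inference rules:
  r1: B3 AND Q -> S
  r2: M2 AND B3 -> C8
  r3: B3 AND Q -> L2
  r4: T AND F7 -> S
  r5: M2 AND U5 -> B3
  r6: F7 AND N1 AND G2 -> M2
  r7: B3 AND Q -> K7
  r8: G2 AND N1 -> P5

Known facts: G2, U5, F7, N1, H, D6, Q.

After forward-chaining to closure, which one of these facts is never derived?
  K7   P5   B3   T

Round 1: r6 [F7 AND N1 AND G2 -> M2]; r8 [G2 AND N1 -> P5]. New: M2, P5.
Round 2: r5 [M2 AND U5 -> B3]. New: B3.
Round 3: r1 [B3 AND Q -> S]; r2 [M2 AND B3 -> C8]; r3 [B3 AND Q -> L2]; r7 [B3 AND Q -> K7]. New: S, C8, L2, K7.
Derived: K7 (round 3), B3 (round 2), P5 (round 1). T never appears in any round.

T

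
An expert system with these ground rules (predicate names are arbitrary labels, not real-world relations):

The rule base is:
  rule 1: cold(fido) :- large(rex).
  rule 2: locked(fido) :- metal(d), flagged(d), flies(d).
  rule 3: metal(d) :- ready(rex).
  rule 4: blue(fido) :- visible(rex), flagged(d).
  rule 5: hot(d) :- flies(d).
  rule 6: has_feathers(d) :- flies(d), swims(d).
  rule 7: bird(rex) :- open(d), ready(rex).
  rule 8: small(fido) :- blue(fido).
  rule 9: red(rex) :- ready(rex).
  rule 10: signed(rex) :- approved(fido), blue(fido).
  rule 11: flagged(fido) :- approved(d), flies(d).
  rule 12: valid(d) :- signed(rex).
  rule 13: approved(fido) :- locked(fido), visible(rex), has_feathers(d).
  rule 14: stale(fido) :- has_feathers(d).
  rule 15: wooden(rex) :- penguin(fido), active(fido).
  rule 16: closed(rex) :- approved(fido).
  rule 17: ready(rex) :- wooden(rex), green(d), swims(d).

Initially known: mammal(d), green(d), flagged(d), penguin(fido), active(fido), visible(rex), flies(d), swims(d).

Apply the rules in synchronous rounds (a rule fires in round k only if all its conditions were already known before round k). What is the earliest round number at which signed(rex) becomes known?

6

Round 1 — rule 4, rule 5, rule 6, rule 15, derive blue(fido), hot(d), has_feathers(d), wooden(rex).
Round 2 — rule 8, rule 14, rule 17, derive small(fido), stale(fido), ready(rex).
Round 3 — rule 3, rule 9, derive metal(d), red(rex).
Round 4 — rule 2, derive locked(fido).
Round 5 — rule 13, derive approved(fido).
Round 6 — rule 10, rule 16, derive signed(rex), closed(rex).
signed(rex) first appears in round 6.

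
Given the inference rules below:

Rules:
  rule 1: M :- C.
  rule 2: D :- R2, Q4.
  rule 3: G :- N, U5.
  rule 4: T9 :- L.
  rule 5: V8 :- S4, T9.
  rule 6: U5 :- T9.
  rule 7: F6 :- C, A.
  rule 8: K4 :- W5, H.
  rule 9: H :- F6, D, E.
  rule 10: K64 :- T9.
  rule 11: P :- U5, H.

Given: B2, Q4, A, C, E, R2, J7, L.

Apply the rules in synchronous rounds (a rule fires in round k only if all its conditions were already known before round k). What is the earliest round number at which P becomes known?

[1] rule 1 [M :- C.]; rule 2 [D :- R2, Q4.]; rule 4 [T9 :- L.]; rule 7 [F6 :- C, A.]. ⇒ new: M, D, T9, F6.
[2] rule 6 [U5 :- T9.]; rule 9 [H :- F6, D, E.]; rule 10 [K64 :- T9.]. ⇒ new: U5, H, K64.
[3] rule 11 [P :- U5, H.]. ⇒ new: P.
P first appears in round 3.

3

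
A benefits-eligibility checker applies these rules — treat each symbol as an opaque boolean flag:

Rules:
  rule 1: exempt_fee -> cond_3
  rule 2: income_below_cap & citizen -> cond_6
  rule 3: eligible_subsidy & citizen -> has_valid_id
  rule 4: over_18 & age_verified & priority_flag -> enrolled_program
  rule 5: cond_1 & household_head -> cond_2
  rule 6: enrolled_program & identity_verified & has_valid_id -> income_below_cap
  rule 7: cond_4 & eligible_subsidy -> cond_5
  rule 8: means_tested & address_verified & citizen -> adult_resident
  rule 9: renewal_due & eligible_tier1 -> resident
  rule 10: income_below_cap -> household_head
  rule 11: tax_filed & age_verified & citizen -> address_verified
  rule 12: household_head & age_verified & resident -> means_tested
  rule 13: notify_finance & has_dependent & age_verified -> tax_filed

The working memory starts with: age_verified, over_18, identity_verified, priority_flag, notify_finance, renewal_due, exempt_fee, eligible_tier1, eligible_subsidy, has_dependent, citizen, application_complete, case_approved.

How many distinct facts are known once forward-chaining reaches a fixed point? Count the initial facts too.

Round 1: rule 1 [exempt_fee -> cond_3]; rule 3 [eligible_subsidy & citizen -> has_valid_id]; rule 4 [over_18 & age_verified & priority_flag -> enrolled_program]; rule 9 [renewal_due & eligible_tier1 -> resident]; rule 13 [notify_finance & has_dependent & age_verified -> tax_filed]. New: cond_3, has_valid_id, enrolled_program, resident, tax_filed.
Round 2: rule 6 [enrolled_program & identity_verified & has_valid_id -> income_below_cap]; rule 11 [tax_filed & age_verified & citizen -> address_verified]. New: income_below_cap, address_verified.
Round 3: rule 2 [income_below_cap & citizen -> cond_6]; rule 10 [income_below_cap -> household_head]. New: cond_6, household_head.
Round 4: rule 12 [household_head & age_verified & resident -> means_tested]. New: means_tested.
Round 5: rule 8 [means_tested & address_verified & citizen -> adult_resident]. New: adult_resident.
Closure: {address_verified, adult_resident, age_verified, application_complete, case_approved, citizen, cond_3, cond_6, eligible_subsidy, eligible_tier1, enrolled_program, exempt_fee, has_dependent, has_valid_id, household_head, identity_verified, income_below_cap, means_tested, notify_finance, over_18, priority_flag, renewal_due, resident, tax_filed} — 24 facts.

24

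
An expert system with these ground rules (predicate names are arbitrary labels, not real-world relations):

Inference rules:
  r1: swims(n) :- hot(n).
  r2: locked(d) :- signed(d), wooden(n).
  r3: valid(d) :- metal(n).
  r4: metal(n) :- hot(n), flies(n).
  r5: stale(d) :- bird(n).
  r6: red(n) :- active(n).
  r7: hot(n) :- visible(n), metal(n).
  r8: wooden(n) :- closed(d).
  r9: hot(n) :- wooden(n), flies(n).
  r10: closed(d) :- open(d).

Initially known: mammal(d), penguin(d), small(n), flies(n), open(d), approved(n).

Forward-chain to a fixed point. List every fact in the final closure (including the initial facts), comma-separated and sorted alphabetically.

approved(n), closed(d), flies(n), hot(n), mammal(d), metal(n), open(d), penguin(d), small(n), swims(n), valid(d), wooden(n)

Round 1 — r10, derive closed(d).
Round 2 — r8, derive wooden(n).
Round 3 — r9, derive hot(n).
Round 4 — r1, r4, derive swims(n), metal(n).
Round 5 — r3, derive valid(d).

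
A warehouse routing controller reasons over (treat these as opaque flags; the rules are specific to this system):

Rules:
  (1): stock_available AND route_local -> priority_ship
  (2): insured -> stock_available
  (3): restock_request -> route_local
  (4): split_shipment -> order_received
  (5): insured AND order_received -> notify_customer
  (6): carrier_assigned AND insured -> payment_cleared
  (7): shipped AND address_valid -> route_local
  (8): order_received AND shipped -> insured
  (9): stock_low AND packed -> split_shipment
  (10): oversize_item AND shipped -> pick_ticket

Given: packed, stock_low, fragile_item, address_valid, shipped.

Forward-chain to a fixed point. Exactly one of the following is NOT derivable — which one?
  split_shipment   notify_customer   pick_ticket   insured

[1] (7) [shipped AND address_valid -> route_local]; (9) [stock_low AND packed -> split_shipment]. ⇒ new: route_local, split_shipment.
[2] (4) [split_shipment -> order_received]. ⇒ new: order_received.
[3] (8) [order_received AND shipped -> insured]. ⇒ new: insured.
[4] (2) [insured -> stock_available]; (5) [insured AND order_received -> notify_customer]. ⇒ new: stock_available, notify_customer.
[5] (1) [stock_available AND route_local -> priority_ship]. ⇒ new: priority_ship.
Derived: notify_customer (round 4), split_shipment (round 1), insured (round 3). pick_ticket never appears in any round.

pick_ticket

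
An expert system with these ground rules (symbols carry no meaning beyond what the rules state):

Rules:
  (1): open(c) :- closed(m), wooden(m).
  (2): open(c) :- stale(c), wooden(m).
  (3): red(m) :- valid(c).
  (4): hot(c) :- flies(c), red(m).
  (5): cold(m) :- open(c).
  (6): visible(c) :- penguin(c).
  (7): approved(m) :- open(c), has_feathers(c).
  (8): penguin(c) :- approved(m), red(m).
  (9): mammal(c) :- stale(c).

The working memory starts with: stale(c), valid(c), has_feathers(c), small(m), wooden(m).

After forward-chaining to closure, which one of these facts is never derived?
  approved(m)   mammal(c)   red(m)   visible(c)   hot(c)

hot(c)

Round 1: (2) [open(c) :- stale(c), wooden(m).]; (3) [red(m) :- valid(c).]; (9) [mammal(c) :- stale(c).]. New: open(c), red(m), mammal(c).
Round 2: (5) [cold(m) :- open(c).]; (7) [approved(m) :- open(c), has_feathers(c).]. New: cold(m), approved(m).
Round 3: (8) [penguin(c) :- approved(m), red(m).]. New: penguin(c).
Round 4: (6) [visible(c) :- penguin(c).]. New: visible(c).
Derived: visible(c) (round 4), mammal(c) (round 1), red(m) (round 1), approved(m) (round 2). hot(c) never appears in any round.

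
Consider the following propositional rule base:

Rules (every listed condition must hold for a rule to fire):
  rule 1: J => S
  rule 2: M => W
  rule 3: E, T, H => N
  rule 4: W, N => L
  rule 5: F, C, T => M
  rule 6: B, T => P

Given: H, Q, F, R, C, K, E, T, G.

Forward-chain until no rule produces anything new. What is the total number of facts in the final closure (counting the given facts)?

13

Round 1 fires rule 3, rule 5, giving N, M.
Round 2 fires rule 2, giving W.
Round 3 fires rule 4, giving L.
Closure: {C, E, F, G, H, K, L, M, N, Q, R, T, W} — 13 facts.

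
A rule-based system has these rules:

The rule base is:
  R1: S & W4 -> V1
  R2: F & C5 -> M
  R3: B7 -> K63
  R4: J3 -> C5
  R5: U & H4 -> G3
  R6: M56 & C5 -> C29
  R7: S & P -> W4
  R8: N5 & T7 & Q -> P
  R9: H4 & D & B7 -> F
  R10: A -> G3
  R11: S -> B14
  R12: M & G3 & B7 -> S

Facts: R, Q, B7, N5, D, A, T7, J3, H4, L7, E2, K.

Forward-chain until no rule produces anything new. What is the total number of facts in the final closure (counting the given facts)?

[1] R3 [B7 -> K63]; R4 [J3 -> C5]; R8 [N5 & T7 & Q -> P]; R9 [H4 & D & B7 -> F]; R10 [A -> G3]. ⇒ new: K63, C5, P, F, G3.
[2] R2 [F & C5 -> M]. ⇒ new: M.
[3] R12 [M & G3 & B7 -> S]. ⇒ new: S.
[4] R7 [S & P -> W4]; R11 [S -> B14]. ⇒ new: W4, B14.
[5] R1 [S & W4 -> V1]. ⇒ new: V1.
Closure: {A, B14, B7, C5, D, E2, F, G3, H4, J3, K, K63, L7, M, N5, P, Q, R, S, T7, V1, W4} — 22 facts.

22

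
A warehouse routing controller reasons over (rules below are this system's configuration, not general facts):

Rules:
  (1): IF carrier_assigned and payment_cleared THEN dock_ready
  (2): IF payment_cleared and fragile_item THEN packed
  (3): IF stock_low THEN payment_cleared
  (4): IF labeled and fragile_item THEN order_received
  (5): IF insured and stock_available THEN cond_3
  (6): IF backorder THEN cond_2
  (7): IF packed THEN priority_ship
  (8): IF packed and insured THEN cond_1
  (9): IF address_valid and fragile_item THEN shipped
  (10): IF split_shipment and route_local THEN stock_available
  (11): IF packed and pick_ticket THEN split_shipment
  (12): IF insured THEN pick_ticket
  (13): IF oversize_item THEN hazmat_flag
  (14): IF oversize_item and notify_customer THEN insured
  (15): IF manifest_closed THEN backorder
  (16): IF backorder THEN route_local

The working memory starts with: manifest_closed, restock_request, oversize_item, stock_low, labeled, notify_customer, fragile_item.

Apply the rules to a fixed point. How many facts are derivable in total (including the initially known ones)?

21

[1] (3) [IF stock_low THEN payment_cleared]; (4) [IF labeled and fragile_item THEN order_received]; (13) [IF oversize_item THEN hazmat_flag]; (14) [IF oversize_item and notify_customer THEN insured]; (15) [IF manifest_closed THEN backorder]. ⇒ new: payment_cleared, order_received, hazmat_flag, insured, backorder.
[2] (2) [IF payment_cleared and fragile_item THEN packed]; (6) [IF backorder THEN cond_2]; (12) [IF insured THEN pick_ticket]; (16) [IF backorder THEN route_local]. ⇒ new: packed, cond_2, pick_ticket, route_local.
[3] (7) [IF packed THEN priority_ship]; (8) [IF packed and insured THEN cond_1]; (11) [IF packed and pick_ticket THEN split_shipment]. ⇒ new: priority_ship, cond_1, split_shipment.
[4] (10) [IF split_shipment and route_local THEN stock_available]. ⇒ new: stock_available.
[5] (5) [IF insured and stock_available THEN cond_3]. ⇒ new: cond_3.
Closure: {backorder, cond_1, cond_2, cond_3, fragile_item, hazmat_flag, insured, labeled, manifest_closed, notify_customer, order_received, oversize_item, packed, payment_cleared, pick_ticket, priority_ship, restock_request, route_local, split_shipment, stock_available, stock_low} — 21 facts.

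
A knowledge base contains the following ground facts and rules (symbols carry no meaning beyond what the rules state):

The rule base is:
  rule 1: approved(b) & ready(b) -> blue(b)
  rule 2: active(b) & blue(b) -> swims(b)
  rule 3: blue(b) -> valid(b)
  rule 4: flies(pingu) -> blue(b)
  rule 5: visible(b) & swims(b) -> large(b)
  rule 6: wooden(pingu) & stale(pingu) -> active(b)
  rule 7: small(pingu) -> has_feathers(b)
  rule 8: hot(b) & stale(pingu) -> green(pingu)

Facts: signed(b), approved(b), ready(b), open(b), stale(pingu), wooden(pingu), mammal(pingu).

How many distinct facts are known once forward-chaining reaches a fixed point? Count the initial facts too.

11

Round 1: rule 1 [approved(b) & ready(b) -> blue(b)]; rule 6 [wooden(pingu) & stale(pingu) -> active(b)]. New: blue(b), active(b).
Round 2: rule 2 [active(b) & blue(b) -> swims(b)]; rule 3 [blue(b) -> valid(b)]. New: swims(b), valid(b).
Closure: {active(b), approved(b), blue(b), mammal(pingu), open(b), ready(b), signed(b), stale(pingu), swims(b), valid(b), wooden(pingu)} — 11 facts.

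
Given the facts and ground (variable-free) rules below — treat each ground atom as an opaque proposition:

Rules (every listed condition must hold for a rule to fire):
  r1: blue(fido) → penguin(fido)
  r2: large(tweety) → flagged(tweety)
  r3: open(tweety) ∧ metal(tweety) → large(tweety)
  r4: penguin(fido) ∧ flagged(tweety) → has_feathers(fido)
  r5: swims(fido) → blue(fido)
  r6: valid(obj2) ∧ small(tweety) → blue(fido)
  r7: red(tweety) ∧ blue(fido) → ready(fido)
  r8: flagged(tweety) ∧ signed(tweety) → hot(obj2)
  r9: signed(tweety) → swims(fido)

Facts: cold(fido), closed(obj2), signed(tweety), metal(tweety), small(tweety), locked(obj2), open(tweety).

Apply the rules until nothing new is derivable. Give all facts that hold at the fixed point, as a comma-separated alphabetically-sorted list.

blue(fido), closed(obj2), cold(fido), flagged(tweety), has_feathers(fido), hot(obj2), large(tweety), locked(obj2), metal(tweety), open(tweety), penguin(fido), signed(tweety), small(tweety), swims(fido)

Round 1: r3 [open(tweety) ∧ metal(tweety) → large(tweety)]; r9 [signed(tweety) → swims(fido)]. New: large(tweety), swims(fido).
Round 2: r2 [large(tweety) → flagged(tweety)]; r5 [swims(fido) → blue(fido)]. New: flagged(tweety), blue(fido).
Round 3: r1 [blue(fido) → penguin(fido)]; r8 [flagged(tweety) ∧ signed(tweety) → hot(obj2)]. New: penguin(fido), hot(obj2).
Round 4: r4 [penguin(fido) ∧ flagged(tweety) → has_feathers(fido)]. New: has_feathers(fido).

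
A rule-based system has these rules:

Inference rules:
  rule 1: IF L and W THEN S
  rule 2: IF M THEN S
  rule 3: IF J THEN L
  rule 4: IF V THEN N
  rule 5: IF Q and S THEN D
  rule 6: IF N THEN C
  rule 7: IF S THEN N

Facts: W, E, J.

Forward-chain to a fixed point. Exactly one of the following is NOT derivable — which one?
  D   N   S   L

Round 1: rule 3 [IF J THEN L]. New: L.
Round 2: rule 1 [IF L and W THEN S]. New: S.
Round 3: rule 7 [IF S THEN N]. New: N.
Round 4: rule 6 [IF N THEN C]. New: C.
Derived: N (round 3), L (round 1), S (round 2). D never appears in any round.

D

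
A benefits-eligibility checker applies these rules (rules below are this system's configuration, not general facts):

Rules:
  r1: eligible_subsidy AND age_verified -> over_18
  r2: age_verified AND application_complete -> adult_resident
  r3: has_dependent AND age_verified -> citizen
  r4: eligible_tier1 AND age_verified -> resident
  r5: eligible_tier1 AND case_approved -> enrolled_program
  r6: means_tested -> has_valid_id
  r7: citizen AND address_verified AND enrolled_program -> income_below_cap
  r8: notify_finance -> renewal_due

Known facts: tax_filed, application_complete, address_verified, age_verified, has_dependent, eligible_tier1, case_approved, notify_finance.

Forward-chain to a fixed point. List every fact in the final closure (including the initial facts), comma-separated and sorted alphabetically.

Round 1 fires r2, r3, r4, r5, r8, giving adult_resident, citizen, resident, enrolled_program, renewal_due.
Round 2 fires r7, giving income_below_cap.

address_verified, adult_resident, age_verified, application_complete, case_approved, citizen, eligible_tier1, enrolled_program, has_dependent, income_below_cap, notify_finance, renewal_due, resident, tax_filed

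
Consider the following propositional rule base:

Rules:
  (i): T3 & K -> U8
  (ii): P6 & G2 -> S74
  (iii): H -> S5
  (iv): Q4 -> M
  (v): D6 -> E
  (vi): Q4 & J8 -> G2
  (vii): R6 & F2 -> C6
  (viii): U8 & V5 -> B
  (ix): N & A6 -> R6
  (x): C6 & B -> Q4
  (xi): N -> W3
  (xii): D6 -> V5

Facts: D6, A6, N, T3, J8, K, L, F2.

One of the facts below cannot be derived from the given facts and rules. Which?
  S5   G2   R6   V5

S5

Round 1 — (i), (v), (ix), (xi), (xii), derive U8, E, R6, W3, V5.
Round 2 — (vii), (viii), derive C6, B.
Round 3 — (x), derive Q4.
Round 4 — (iv), (vi), derive M, G2.
Derived: R6 (round 1), G2 (round 4), V5 (round 1). S5 never appears in any round.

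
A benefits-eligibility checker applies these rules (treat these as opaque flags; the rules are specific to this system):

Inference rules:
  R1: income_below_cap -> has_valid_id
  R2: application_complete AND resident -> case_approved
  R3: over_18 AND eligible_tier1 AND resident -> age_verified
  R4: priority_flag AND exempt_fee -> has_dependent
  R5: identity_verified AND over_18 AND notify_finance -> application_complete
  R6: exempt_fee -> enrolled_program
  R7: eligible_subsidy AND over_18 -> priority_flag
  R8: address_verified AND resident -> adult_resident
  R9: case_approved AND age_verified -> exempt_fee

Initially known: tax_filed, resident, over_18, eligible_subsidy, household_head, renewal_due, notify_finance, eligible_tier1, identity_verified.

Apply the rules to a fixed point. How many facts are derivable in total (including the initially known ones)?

Round 1: R3 [over_18 AND eligible_tier1 AND resident -> age_verified]; R5 [identity_verified AND over_18 AND notify_finance -> application_complete]; R7 [eligible_subsidy AND over_18 -> priority_flag]. New: age_verified, application_complete, priority_flag.
Round 2: R2 [application_complete AND resident -> case_approved]. New: case_approved.
Round 3: R9 [case_approved AND age_verified -> exempt_fee]. New: exempt_fee.
Round 4: R4 [priority_flag AND exempt_fee -> has_dependent]; R6 [exempt_fee -> enrolled_program]. New: has_dependent, enrolled_program.
Closure: {age_verified, application_complete, case_approved, eligible_subsidy, eligible_tier1, enrolled_program, exempt_fee, has_dependent, household_head, identity_verified, notify_finance, over_18, priority_flag, renewal_due, resident, tax_filed} — 16 facts.

16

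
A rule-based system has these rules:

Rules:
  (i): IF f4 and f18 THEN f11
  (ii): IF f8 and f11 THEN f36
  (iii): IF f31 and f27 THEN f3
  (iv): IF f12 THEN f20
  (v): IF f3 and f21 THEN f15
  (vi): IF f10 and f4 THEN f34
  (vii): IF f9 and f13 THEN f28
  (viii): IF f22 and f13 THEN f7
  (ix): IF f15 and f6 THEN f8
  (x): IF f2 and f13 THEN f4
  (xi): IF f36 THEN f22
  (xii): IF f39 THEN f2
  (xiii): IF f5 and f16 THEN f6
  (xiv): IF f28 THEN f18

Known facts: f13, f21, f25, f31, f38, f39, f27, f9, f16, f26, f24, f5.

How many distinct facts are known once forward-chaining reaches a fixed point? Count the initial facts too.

24

Round 1 fires (iii), (vii), (xii), (xiii), giving f3, f28, f2, f6.
Round 2 fires (v), (x), (xiv), giving f15, f4, f18.
Round 3 fires (i), (ix), giving f11, f8.
Round 4 fires (ii), giving f36.
Round 5 fires (xi), giving f22.
Round 6 fires (viii), giving f7.
Closure: {f11, f13, f15, f16, f18, f2, f21, f22, f24, f25, f26, f27, f28, f3, f31, f36, f38, f39, f4, f5, f6, f7, f8, f9} — 24 facts.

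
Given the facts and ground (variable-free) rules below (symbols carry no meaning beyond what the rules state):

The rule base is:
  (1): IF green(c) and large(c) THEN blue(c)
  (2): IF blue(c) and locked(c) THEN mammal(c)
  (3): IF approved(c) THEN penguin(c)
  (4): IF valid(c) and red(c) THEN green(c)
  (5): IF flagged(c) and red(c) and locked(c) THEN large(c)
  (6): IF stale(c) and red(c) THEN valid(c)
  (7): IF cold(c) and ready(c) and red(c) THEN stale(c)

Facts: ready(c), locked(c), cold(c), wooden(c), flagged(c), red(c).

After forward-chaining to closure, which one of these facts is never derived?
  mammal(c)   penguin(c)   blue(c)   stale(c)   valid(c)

Round 1: (5) [IF flagged(c) and red(c) and locked(c) THEN large(c)]; (7) [IF cold(c) and ready(c) and red(c) THEN stale(c)]. New: large(c), stale(c).
Round 2: (6) [IF stale(c) and red(c) THEN valid(c)]. New: valid(c).
Round 3: (4) [IF valid(c) and red(c) THEN green(c)]. New: green(c).
Round 4: (1) [IF green(c) and large(c) THEN blue(c)]. New: blue(c).
Round 5: (2) [IF blue(c) and locked(c) THEN mammal(c)]. New: mammal(c).
Derived: valid(c) (round 2), stale(c) (round 1), blue(c) (round 4), mammal(c) (round 5). penguin(c) never appears in any round.

penguin(c)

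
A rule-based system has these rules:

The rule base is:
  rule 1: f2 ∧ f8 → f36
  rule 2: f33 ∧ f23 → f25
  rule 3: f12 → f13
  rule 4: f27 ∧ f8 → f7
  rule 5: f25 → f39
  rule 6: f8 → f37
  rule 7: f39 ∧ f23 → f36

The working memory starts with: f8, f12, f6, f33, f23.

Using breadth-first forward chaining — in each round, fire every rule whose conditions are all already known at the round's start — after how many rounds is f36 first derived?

Round 1: rule 2 [f33 ∧ f23 → f25]; rule 3 [f12 → f13]; rule 6 [f8 → f37]. Adds f25, f13, f37.
Round 2: rule 5 [f25 → f39]. Adds f39.
Round 3: rule 7 [f39 ∧ f23 → f36]. Adds f36.
f36 first appears in round 3.

3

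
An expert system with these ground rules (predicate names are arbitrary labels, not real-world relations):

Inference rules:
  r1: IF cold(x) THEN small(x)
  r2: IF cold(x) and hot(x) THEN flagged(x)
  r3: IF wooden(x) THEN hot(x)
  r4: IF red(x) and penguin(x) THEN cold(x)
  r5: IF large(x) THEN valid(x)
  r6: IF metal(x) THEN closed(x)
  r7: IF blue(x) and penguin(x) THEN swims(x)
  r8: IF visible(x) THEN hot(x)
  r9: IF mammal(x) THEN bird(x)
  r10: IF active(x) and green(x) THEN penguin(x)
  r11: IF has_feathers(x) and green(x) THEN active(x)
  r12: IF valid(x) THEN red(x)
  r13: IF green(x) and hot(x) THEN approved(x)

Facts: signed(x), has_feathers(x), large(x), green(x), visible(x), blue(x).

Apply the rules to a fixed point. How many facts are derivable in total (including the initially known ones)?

16

[1] r5 [IF large(x) THEN valid(x)]; r8 [IF visible(x) THEN hot(x)]; r11 [IF has_feathers(x) and green(x) THEN active(x)]. ⇒ new: valid(x), hot(x), active(x).
[2] r10 [IF active(x) and green(x) THEN penguin(x)]; r12 [IF valid(x) THEN red(x)]; r13 [IF green(x) and hot(x) THEN approved(x)]. ⇒ new: penguin(x), red(x), approved(x).
[3] r4 [IF red(x) and penguin(x) THEN cold(x)]; r7 [IF blue(x) and penguin(x) THEN swims(x)]. ⇒ new: cold(x), swims(x).
[4] r1 [IF cold(x) THEN small(x)]; r2 [IF cold(x) and hot(x) THEN flagged(x)]. ⇒ new: small(x), flagged(x).
Closure: {active(x), approved(x), blue(x), cold(x), flagged(x), green(x), has_feathers(x), hot(x), large(x), penguin(x), red(x), signed(x), small(x), swims(x), valid(x), visible(x)} — 16 facts.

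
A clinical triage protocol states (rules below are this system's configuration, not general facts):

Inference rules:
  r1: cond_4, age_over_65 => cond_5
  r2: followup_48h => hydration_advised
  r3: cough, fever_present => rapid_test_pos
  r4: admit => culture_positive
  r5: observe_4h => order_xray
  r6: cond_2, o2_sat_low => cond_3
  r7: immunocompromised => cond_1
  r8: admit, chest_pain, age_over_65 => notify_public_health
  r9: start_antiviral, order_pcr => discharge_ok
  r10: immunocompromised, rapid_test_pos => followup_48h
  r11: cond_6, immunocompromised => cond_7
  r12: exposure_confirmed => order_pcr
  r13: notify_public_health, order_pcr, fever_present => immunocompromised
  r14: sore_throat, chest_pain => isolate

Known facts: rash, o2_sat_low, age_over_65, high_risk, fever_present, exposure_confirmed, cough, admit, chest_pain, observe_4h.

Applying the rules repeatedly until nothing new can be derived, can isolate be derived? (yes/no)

Round 1 fires r3, r4, r5, r8, r12, giving rapid_test_pos, culture_positive, order_xray, notify_public_health, order_pcr.
Round 2 fires r13, giving immunocompromised.
Round 3 fires r7, r10, giving cond_1, followup_48h.
Round 4 fires r2, giving hydration_advised.
Fixed point reached. isolate is concluded only by r14; r14 needs sore_throat (never derived).

no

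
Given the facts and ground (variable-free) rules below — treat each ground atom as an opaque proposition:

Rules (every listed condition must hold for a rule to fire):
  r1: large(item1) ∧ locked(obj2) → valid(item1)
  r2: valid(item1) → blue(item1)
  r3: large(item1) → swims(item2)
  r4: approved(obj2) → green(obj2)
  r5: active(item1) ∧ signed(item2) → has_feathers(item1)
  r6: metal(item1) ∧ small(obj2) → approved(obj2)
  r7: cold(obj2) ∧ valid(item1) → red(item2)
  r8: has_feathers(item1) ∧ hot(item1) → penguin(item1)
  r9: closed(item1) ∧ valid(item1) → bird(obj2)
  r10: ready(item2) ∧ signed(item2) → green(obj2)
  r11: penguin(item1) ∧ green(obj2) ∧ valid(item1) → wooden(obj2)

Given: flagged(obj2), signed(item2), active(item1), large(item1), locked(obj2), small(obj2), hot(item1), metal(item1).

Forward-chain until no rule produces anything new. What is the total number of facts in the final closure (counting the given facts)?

Round 1: r1 [large(item1) ∧ locked(obj2) → valid(item1)]; r3 [large(item1) → swims(item2)]; r5 [active(item1) ∧ signed(item2) → has_feathers(item1)]; r6 [metal(item1) ∧ small(obj2) → approved(obj2)]. New: valid(item1), swims(item2), has_feathers(item1), approved(obj2).
Round 2: r2 [valid(item1) → blue(item1)]; r4 [approved(obj2) → green(obj2)]; r8 [has_feathers(item1) ∧ hot(item1) → penguin(item1)]. New: blue(item1), green(obj2), penguin(item1).
Round 3: r11 [penguin(item1) ∧ green(obj2) ∧ valid(item1) → wooden(obj2)]. New: wooden(obj2).
Closure: {active(item1), approved(obj2), blue(item1), flagged(obj2), green(obj2), has_feathers(item1), hot(item1), large(item1), locked(obj2), metal(item1), penguin(item1), signed(item2), small(obj2), swims(item2), valid(item1), wooden(obj2)} — 16 facts.

16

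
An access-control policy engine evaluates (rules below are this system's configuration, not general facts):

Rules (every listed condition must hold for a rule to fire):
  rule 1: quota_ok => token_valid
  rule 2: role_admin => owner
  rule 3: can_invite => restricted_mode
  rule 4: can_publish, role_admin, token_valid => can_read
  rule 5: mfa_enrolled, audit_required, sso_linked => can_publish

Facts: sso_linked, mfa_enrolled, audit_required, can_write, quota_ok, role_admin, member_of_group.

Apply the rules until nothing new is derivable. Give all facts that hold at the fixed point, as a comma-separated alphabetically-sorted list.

Round 1: rule 1 [quota_ok => token_valid]; rule 2 [role_admin => owner]; rule 5 [mfa_enrolled, audit_required, sso_linked => can_publish]. New: token_valid, owner, can_publish.
Round 2: rule 4 [can_publish, role_admin, token_valid => can_read]. New: can_read.

audit_required, can_publish, can_read, can_write, member_of_group, mfa_enrolled, owner, quota_ok, role_admin, sso_linked, token_valid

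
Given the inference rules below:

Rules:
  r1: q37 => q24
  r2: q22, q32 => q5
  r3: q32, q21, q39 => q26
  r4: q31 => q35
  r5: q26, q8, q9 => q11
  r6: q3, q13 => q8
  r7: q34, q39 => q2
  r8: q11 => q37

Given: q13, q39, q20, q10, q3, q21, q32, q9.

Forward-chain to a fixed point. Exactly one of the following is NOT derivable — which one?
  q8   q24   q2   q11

q2

Round 1: r3 [q32, q21, q39 => q26]; r6 [q3, q13 => q8]. Adds q26, q8.
Round 2: r5 [q26, q8, q9 => q11]. Adds q11.
Round 3: r8 [q11 => q37]. Adds q37.
Round 4: r1 [q37 => q24]. Adds q24.
Derived: q11 (round 2), q8 (round 1), q24 (round 4). q2 never appears in any round.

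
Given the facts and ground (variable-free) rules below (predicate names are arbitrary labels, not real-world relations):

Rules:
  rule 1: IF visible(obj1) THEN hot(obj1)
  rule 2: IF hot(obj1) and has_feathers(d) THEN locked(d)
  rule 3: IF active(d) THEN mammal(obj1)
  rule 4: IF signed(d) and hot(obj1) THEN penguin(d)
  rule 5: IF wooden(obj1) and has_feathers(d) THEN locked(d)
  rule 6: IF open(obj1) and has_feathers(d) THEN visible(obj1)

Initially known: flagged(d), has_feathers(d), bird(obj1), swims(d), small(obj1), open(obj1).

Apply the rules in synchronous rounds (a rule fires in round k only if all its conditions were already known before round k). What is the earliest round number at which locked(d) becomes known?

3

Round 1 fires rule 6, giving visible(obj1).
Round 2 fires rule 1, giving hot(obj1).
Round 3 fires rule 2, giving locked(d).
locked(d) first appears in round 3.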